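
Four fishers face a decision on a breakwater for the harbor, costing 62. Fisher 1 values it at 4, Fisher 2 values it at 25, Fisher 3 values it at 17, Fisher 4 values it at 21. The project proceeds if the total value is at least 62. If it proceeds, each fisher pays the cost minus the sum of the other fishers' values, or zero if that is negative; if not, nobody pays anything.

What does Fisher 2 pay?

Total value 67 ≥ cost 62, so the project is built.
The other fishers' values sum to 42.
Cost minus that sum is 62 - 42 = 20.

20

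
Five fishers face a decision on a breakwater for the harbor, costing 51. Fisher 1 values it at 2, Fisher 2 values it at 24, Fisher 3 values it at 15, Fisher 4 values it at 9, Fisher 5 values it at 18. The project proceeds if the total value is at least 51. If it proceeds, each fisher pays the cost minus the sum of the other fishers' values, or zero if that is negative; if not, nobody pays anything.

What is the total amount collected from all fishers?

Total value 68 ≥ cost 51, so it is built.
Fisher 1: others sum to 66; max(0, 51 - 66) = 0.
Fisher 2: others sum to 44; max(0, 51 - 44) = 7.
Fisher 3: others sum to 53; max(0, 51 - 53) = 0.
Fisher 4: others sum to 59; max(0, 51 - 59) = 0.
Fisher 5: others sum to 50; max(0, 51 - 50) = 1.
Total collected = 0 + 7 + 0 + 0 + 1 = 8.

8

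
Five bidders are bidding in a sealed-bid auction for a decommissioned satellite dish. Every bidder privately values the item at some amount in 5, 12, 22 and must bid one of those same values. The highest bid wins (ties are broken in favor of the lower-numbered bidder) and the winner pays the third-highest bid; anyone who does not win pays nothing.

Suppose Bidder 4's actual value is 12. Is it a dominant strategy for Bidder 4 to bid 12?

No

Consider the case where Bidder 1 bids 5, Bidder 2 bids 5, Bidder 3 bids 5 and Bidder 5 bids 22.
Truthful bid 12: loses, pays 0, utility 0.
Bid 22 instead: wins, pays 5, utility 12 - 5 = 7.
Since 7 > 0, bidding 22 is strictly better here, so truthful bidding is not dominant.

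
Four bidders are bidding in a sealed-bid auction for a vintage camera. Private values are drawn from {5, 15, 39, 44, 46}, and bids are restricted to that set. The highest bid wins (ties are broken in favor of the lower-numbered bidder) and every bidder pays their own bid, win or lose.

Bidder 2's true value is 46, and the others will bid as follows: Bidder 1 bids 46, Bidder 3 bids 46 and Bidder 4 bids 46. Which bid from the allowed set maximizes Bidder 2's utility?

5

Bid 5: loses but pays 5, utility -5.
Bid 15: loses but pays 15, utility -15.
Bid 39: loses but pays 39, utility -39.
Bid 44: loses but pays 44, utility -44.
Bid 46: loses but pays 46, utility -46.
The best choice is 5 with utility -5.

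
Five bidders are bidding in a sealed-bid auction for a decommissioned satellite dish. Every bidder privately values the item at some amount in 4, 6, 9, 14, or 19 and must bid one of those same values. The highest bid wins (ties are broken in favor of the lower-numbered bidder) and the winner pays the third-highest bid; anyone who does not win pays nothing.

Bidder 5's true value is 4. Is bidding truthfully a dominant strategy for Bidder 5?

Check each profile of the others' bids and compare truth against every alternative bid.
Others bid (4, 4, 4, 4): truth gives 0, best alternative gives 0.
Others bid (4, 4, 4, 6): truth gives 0, best alternative gives 0.
Others bid (4, 4, 4, 9): truth gives 0, best alternative gives 0.
Others bid (4, 4, 4, 14): truth gives 0, best alternative gives 0.
Others bid (4, 4, 4, 19): truth gives 0, best alternative gives 0.
Others bid (4, 4, 6, 4): truth gives 0, best alternative gives 0.
(Remaining 619 profiles checked similarly; truth is weakly best in each.)
In every case the truthful bid is at least as good as any alternative, so it is a dominant strategy.

Yes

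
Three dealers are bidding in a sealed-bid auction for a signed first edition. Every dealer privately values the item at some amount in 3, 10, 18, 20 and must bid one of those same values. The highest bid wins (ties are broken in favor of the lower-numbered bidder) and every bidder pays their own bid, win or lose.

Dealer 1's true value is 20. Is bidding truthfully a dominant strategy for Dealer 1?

Consider the case where Dealer 2 bids 3 and Dealer 3 bids 3.
Truthful bid 20: wins, pays 20, utility 20 - 20 = 0.
Bid 3 instead: wins, pays 3, utility 20 - 3 = 17.
Since 17 > 0, bidding 3 is strictly better here, so truthful bidding is not dominant.

No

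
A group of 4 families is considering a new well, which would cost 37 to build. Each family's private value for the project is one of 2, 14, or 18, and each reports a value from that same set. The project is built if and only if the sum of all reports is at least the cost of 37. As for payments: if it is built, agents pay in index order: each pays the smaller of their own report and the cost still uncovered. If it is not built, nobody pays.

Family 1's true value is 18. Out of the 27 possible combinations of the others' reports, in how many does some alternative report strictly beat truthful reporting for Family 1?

Others report (2, 14, 14): truth gives 0; report 14 gives 4 > 0. Violating.
Others report (2, 14, 18): truth gives 0; report 14 gives 4 > 0. Violating.
Others report (2, 18, 14): truth gives 0; report 14 gives 4 > 0. Violating.
Others report (2, 18, 18): truth gives 0; report 2 gives 16 > 0. Violating.
Others report (2, 2, 2): truth gives 0; no alternative beats it.
Others report (2, 2, 14): truth gives 0; no alternative beats it.
(Checking all 27 profiles: 20 have a profitable deviation, 7 do not.)

20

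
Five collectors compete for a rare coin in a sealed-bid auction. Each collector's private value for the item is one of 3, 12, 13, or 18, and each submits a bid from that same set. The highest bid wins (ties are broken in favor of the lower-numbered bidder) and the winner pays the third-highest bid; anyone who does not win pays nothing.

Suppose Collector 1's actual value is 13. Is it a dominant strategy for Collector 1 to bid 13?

Consider the case where Collector 2 bids 3, Collector 3 bids 3, Collector 4 bids 3 and Collector 5 bids 18.
Truthful bid 13: loses, pays 0, utility 0.
Bid 18 instead: wins, pays 3, utility 13 - 3 = 10.
Since 10 > 0, bidding 18 is strictly better here, so truthful bidding is not dominant.

No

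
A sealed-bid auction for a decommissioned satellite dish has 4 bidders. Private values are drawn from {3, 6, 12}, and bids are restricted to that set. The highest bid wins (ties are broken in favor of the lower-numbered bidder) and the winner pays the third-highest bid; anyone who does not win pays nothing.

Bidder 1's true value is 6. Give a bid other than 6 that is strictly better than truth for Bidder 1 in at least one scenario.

Suppose Bidder 2 bids 3, Bidder 3 bids 3 and Bidder 4 bids 12.
Bid 6: loses, pays 0, utility 0.
Bid 12: wins, pays 3, utility 6 - 3 = 3.
So bidding 12 beats truth here (3 > 0).

12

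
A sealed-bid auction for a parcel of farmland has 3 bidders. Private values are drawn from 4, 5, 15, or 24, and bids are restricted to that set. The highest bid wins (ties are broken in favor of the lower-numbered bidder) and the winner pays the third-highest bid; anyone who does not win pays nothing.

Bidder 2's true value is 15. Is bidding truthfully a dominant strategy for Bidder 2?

No

Consider the case where Bidder 1 bids 4 and Bidder 3 bids 24.
Truthful bid 15: loses, pays 0, utility 0.
Bid 24 instead: wins, pays 4, utility 15 - 4 = 11.
Since 11 > 0, bidding 24 is strictly better here, so truthful bidding is not dominant.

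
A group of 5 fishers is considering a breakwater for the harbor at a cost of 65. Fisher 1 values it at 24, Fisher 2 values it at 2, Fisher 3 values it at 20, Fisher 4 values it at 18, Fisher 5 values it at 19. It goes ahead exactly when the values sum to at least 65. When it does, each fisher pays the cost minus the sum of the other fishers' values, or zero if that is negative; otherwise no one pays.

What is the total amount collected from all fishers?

9

Total value 83 ≥ cost 65, so it is built.
Fisher 1: others sum to 59; max(0, 65 - 59) = 6.
Fisher 2: others sum to 81; max(0, 65 - 81) = 0.
Fisher 3: others sum to 63; max(0, 65 - 63) = 2.
Fisher 4: others sum to 65; max(0, 65 - 65) = 0.
Fisher 5: others sum to 64; max(0, 65 - 64) = 1.
Total collected = 6 + 0 + 2 + 0 + 1 = 9.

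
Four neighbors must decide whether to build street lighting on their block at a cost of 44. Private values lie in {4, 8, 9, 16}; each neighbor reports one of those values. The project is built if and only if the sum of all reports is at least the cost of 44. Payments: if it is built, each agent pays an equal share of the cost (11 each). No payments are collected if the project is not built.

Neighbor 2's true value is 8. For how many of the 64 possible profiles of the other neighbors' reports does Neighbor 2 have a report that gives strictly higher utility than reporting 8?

3

Others report (4, 16, 16): truth gives -3; report 4 gives 0 > -3. Violating.
Others report (16, 4, 16): truth gives -3; report 4 gives 0 > -3. Violating.
Others report (16, 16, 4): truth gives -3; report 4 gives 0 > -3. Violating.
Others report (4, 4, 4): truth gives 0; no alternative beats it.
Others report (4, 4, 8): truth gives 0; no alternative beats it.
(Checking all 64 profiles: 3 have a profitable deviation, 61 do not.)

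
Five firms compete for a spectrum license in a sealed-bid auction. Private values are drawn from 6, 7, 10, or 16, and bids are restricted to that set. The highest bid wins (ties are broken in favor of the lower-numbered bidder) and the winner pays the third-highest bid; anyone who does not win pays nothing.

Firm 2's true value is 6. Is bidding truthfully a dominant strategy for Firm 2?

Check each profile of the others' bids and compare truth against every alternative bid.
Others bid (6, 6, 7, 7): truth gives 0, best alternative gives -1.
Others bid (6, 7, 6, 7): truth gives 0, best alternative gives -1.
Others bid (6, 7, 7, 6): truth gives 0, best alternative gives -1.
Others bid (6, 7, 7, 7): truth gives 0, best alternative gives -1.
Others bid (6, 6, 6, 6): truth gives 0, best alternative gives 0.
Others bid (6, 6, 6, 7): truth gives 0, best alternative gives 0.
(Remaining 250 profiles checked similarly; truth is weakly best in each.)
In every case the truthful bid is at least as good as any alternative, so it is a dominant strategy.

Yes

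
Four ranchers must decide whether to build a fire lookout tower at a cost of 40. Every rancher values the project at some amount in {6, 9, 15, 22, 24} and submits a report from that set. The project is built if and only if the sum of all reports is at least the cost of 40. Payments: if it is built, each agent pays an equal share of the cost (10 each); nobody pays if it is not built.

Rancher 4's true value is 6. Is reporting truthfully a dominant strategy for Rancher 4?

Yes

Check each profile of the others' reports and compare truth against every alternative report.
Others report (9, 9, 15): truth gives 0, best alternative gives -4.
Others report (9, 15, 9): truth gives 0, best alternative gives -4.
Others report (15, 9, 9): truth gives 0, best alternative gives -4.
Others report (6, 6, 22): truth gives -4, best alternative gives -4.
Others report (6, 6, 24): truth gives -4, best alternative gives -4.
Others report (6, 9, 22): truth gives -4, best alternative gives -4.
(Remaining 119 profiles checked similarly; truth is weakly best in each.)
In every case the truthful report is at least as good as any alternative, so it is a dominant strategy.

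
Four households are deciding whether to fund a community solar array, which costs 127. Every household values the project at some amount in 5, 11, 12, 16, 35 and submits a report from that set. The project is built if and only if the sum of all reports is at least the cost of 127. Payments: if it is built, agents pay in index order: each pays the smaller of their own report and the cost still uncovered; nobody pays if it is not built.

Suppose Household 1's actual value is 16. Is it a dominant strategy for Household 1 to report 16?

Yes

Check each profile of the others' reports and compare truth against every alternative report.
Others report (5, 5, 5): truth gives 0, best alternative gives 0.
Others report (5, 5, 11): truth gives 0, best alternative gives 0.
Others report (5, 5, 12): truth gives 0, best alternative gives 0.
Others report (5, 5, 16): truth gives 0, best alternative gives 0.
Others report (5, 5, 35): truth gives 0, best alternative gives 0.
Others report (5, 11, 5): truth gives 0, best alternative gives 0.
(Remaining 119 profiles checked similarly; truth is weakly best in each.)
In every case the truthful report is at least as good as any alternative, so it is a dominant strategy.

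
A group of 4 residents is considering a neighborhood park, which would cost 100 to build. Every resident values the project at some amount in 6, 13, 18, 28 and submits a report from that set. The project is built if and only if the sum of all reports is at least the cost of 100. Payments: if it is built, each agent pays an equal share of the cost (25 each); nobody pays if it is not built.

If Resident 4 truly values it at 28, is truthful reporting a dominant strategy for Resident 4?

Yes

Check each profile of the others' reports and compare truth against every alternative report.
Others report (18, 28, 28): truth gives 3, best alternative gives 0.
Others report (28, 18, 28): truth gives 3, best alternative gives 0.
Others report (28, 28, 18): truth gives 3, best alternative gives 0.
Others report (28, 28, 28): truth gives 3, best alternative gives 3.
Others report (6, 6, 6): truth gives 0, best alternative gives 0.
Others report (6, 6, 13): truth gives 0, best alternative gives 0.
(Remaining 58 profiles checked similarly; truth is weakly best in each.)
In every case the truthful report is at least as good as any alternative, so it is a dominant strategy.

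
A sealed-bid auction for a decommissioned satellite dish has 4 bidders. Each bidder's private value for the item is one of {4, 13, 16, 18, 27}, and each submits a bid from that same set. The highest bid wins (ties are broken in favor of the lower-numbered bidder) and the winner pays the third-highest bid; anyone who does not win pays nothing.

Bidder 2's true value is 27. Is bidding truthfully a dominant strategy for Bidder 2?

Yes

Check each profile of the others' bids and compare truth against every alternative bid.
Others bid (4, 4, 27): truth gives 23, best alternative gives 0.
Others bid (4, 27, 4): truth gives 23, best alternative gives 0.
Others bid (18, 4, 4): truth gives 23, best alternative gives 0.
Others bid (4, 13, 27): truth gives 14, best alternative gives 0.
Others bid (4, 27, 13): truth gives 14, best alternative gives 0.
Others bid (13, 4, 27): truth gives 14, best alternative gives 0.
(Remaining 119 profiles checked similarly; truth is weakly best in each.)
In every case the truthful bid is at least as good as any alternative, so it is a dominant strategy.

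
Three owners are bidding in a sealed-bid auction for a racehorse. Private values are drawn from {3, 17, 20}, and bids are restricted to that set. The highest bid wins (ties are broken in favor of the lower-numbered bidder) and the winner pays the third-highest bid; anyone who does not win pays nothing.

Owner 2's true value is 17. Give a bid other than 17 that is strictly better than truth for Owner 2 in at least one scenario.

20

Suppose Owner 1 bids 3 and Owner 3 bids 20.
Bid 17: loses, pays 0, utility 0.
Bid 20: wins, pays 3, utility 17 - 3 = 14.
So bidding 20 beats truth here (14 > 0).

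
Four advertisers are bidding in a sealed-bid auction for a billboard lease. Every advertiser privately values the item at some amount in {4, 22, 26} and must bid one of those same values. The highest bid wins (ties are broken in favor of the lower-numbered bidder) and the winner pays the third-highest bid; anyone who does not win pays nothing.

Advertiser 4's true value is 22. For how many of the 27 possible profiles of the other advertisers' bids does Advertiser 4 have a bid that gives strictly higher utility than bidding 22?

Others bid (4, 4, 22): truth gives 0; bid 26 gives 18 > 0. Violating.
Others bid (4, 22, 4): truth gives 0; bid 26 gives 18 > 0. Violating.
Others bid (22, 4, 4): truth gives 0; bid 26 gives 18 > 0. Violating.
Others bid (4, 4, 4): truth gives 18; no alternative beats it.
Others bid (4, 4, 26): truth gives 0; no alternative beats it.
(Checking all 27 profiles: 3 have a profitable deviation, 24 do not.)

3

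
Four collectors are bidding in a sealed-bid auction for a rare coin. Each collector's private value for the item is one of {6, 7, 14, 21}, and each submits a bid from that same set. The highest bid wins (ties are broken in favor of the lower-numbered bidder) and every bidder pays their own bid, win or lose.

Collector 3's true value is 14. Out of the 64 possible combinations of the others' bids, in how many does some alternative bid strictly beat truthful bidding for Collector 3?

Others bid (6, 6, 6): truth gives 0; bid 7 gives 7 > 0. Violating.
Others bid (6, 6, 7): truth gives 0; bid 7 gives 7 > 0. Violating.
Others bid (6, 6, 21): truth gives -14; bid 6 gives -6 > -14. Violating.
Others bid (6, 7, 21): truth gives -14; bid 6 gives -6 > -14. Violating.
Others bid (6, 6, 14): truth gives 0; no alternative beats it.
Others bid (6, 7, 6): truth gives 0; no alternative beats it.
(Checking all 64 profiles: 54 have a profitable deviation, 10 do not.)

54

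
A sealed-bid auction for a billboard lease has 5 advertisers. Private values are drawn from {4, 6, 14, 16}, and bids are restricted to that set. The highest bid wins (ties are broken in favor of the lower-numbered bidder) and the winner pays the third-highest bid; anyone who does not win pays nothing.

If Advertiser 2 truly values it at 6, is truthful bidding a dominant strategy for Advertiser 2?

Consider the case where Advertiser 1 bids 4, Advertiser 3 bids 4, Advertiser 4 bids 4 and Advertiser 5 bids 14.
Truthful bid 6: loses, pays 0, utility 0.
Bid 14 instead: wins, pays 4, utility 6 - 4 = 2.
Since 2 > 0, bidding 14 is strictly better here, so truthful bidding is not dominant.

No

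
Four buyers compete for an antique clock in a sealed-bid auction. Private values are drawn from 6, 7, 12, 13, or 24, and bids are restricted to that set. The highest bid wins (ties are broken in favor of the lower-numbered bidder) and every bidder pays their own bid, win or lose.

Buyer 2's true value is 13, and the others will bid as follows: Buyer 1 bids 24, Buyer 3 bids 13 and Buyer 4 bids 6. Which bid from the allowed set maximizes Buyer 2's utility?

6

Bid 6: loses but pays 6, utility -6.
Bid 7: loses but pays 7, utility -7.
Bid 12: loses but pays 12, utility -12.
Bid 13: loses but pays 13, utility -13.
Bid 24: loses but pays 24, utility -24.
The best choice is 6 with utility -6.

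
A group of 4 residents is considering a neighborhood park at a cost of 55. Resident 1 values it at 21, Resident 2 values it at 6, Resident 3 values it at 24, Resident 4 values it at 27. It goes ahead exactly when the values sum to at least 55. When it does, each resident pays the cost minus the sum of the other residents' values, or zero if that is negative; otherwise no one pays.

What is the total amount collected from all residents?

Total value 78 ≥ cost 55, so it is built.
Resident 1: others sum to 57; max(0, 55 - 57) = 0.
Resident 2: others sum to 72; max(0, 55 - 72) = 0.
Resident 3: others sum to 54; max(0, 55 - 54) = 1.
Resident 4: others sum to 51; max(0, 55 - 51) = 4.
Total collected = 0 + 0 + 1 + 4 = 5.

5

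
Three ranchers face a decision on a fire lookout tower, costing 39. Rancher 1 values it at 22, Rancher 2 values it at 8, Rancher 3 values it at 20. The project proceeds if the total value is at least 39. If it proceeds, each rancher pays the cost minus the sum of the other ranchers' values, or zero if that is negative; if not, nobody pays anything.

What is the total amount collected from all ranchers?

20

Total value 50 ≥ cost 39, so it is built.
Rancher 1: others sum to 28; max(0, 39 - 28) = 11.
Rancher 2: others sum to 42; max(0, 39 - 42) = 0.
Rancher 3: others sum to 30; max(0, 39 - 30) = 9.
Total collected = 11 + 0 + 9 = 20.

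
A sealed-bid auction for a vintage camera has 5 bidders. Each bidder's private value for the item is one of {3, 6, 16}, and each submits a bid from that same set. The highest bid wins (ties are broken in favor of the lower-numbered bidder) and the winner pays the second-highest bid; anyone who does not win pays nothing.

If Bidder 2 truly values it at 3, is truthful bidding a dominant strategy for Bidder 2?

Check each profile of the others' bids and compare truth against every alternative bid.
Others bid (3, 3, 3, 6): truth gives 0, best alternative gives -3.
Others bid (3, 3, 6, 3): truth gives 0, best alternative gives -3.
Others bid (3, 3, 6, 6): truth gives 0, best alternative gives -3.
Others bid (3, 6, 3, 3): truth gives 0, best alternative gives -3.
Others bid (3, 6, 3, 6): truth gives 0, best alternative gives -3.
Others bid (3, 6, 6, 3): truth gives 0, best alternative gives -3.
(Remaining 75 profiles checked similarly; truth is weakly best in each.)
In every case the truthful bid is at least as good as any alternative, so it is a dominant strategy.

Yes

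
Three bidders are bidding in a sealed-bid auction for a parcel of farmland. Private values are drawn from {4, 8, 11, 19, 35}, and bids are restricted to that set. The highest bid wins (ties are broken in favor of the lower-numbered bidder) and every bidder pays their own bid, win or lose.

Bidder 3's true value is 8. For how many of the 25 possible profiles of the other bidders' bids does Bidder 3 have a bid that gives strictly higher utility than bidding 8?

Others bid (4, 8): truth gives -8; bid 11 gives -3 > -8. Violating.
Others bid (4, 11): truth gives -8; bid 4 gives -4 > -8. Violating.
Others bid (4, 19): truth gives -8; bid 4 gives -4 > -8. Violating.
Others bid (4, 35): truth gives -8; bid 4 gives -4 > -8. Violating.
Others bid (4, 4): truth gives 0; no alternative beats it.
(Checking all 25 profiles: 24 have a profitable deviation, 1 does not.)

24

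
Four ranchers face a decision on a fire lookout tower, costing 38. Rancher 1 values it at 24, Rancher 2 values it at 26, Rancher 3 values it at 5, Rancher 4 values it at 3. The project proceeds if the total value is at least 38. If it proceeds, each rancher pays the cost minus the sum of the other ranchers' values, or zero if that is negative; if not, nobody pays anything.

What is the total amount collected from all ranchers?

10

Total value 58 ≥ cost 38, so it is built.
Rancher 1: others sum to 34; max(0, 38 - 34) = 4.
Rancher 2: others sum to 32; max(0, 38 - 32) = 6.
Rancher 3: others sum to 53; max(0, 38 - 53) = 0.
Rancher 4: others sum to 55; max(0, 38 - 55) = 0.
Total collected = 4 + 6 + 0 + 0 = 10.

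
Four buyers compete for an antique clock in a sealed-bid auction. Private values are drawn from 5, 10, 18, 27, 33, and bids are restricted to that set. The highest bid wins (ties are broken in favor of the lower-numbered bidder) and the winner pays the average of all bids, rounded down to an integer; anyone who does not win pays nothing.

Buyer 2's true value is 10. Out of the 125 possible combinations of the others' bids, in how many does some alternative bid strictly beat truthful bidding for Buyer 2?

Others bid (10, 5, 5): truth gives 0; bid 18 gives 1 > 0. Violating.
Others bid (5, 5, 5): truth gives 4; no alternative beats it.
Others bid (5, 5, 10): truth gives 3; no alternative beats it.
(Checking all 125 profiles: 1 has a profitable deviation, 124 do not.)

1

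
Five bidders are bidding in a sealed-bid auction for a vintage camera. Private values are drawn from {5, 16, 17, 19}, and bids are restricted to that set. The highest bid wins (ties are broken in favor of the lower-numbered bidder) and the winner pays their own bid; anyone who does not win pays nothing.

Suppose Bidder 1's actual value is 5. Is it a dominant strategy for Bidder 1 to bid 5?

Check each profile of the others' bids and compare truth against every alternative bid.
Others bid (5, 5, 5, 5): truth gives 0, best alternative gives -11.
Others bid (5, 5, 5, 16): truth gives 0, best alternative gives -11.
Others bid (5, 5, 16, 5): truth gives 0, best alternative gives -11.
Others bid (5, 5, 16, 16): truth gives 0, best alternative gives -11.
Others bid (5, 16, 5, 5): truth gives 0, best alternative gives -11.
Others bid (5, 16, 5, 16): truth gives 0, best alternative gives -11.
(Remaining 250 profiles checked similarly; truth is weakly best in each.)
In every case the truthful bid is at least as good as any alternative, so it is a dominant strategy.

Yes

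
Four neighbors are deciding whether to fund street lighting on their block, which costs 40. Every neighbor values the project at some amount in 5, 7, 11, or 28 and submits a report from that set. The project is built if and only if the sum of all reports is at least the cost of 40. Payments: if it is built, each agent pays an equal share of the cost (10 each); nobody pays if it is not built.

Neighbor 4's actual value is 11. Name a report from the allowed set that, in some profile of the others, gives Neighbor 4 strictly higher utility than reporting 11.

28

Suppose Neighbor 1 reports 5, Neighbor 2 reports 5 and Neighbor 3 reports 5.
Report 11: project not built, utility 0.
Report 28: project built, pays 10, utility 11 - 10 = 1.
So reporting 28 beats truth here (1 > 0).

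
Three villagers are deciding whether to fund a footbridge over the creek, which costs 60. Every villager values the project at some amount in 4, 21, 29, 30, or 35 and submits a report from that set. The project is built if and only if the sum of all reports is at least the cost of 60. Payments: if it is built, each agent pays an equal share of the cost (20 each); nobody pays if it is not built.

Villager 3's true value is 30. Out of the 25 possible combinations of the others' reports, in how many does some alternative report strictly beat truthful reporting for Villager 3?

2

Others report (4, 21): truth gives 0; report 35 gives 10 > 0. Violating.
Others report (21, 4): truth gives 0; report 35 gives 10 > 0. Violating.
Others report (4, 4): truth gives 0; no alternative beats it.
Others report (4, 29): truth gives 10; no alternative beats it.
(Checking all 25 profiles: 2 have a profitable deviation, 23 do not.)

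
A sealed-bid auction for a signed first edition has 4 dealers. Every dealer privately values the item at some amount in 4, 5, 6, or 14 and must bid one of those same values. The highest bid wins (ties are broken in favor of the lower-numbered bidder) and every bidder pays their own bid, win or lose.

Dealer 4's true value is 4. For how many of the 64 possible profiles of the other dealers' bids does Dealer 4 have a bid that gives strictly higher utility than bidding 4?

8

Others bid (4, 4, 4): truth gives -4; bid 5 gives -1 > -4. Violating.
Others bid (4, 4, 5): truth gives -4; bid 6 gives -2 > -4. Violating.
Others bid (4, 5, 4): truth gives -4; bid 6 gives -2 > -4. Violating.
Others bid (4, 5, 5): truth gives -4; bid 6 gives -2 > -4. Violating.
Others bid (4, 4, 6): truth gives -4; no alternative beats it.
Others bid (4, 4, 14): truth gives -4; no alternative beats it.
(Checking all 64 profiles: 8 have a profitable deviation, 56 do not.)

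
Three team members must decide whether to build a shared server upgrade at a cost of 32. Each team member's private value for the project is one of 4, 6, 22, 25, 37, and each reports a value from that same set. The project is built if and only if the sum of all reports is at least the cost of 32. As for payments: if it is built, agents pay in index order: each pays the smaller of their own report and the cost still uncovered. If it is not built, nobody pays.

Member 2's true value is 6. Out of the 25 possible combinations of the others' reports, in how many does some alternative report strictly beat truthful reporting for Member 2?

14

Others report (4, 25): truth gives 0; report 4 gives 2 > 0. Violating.
Others report (4, 37): truth gives 0; report 4 gives 2 > 0. Violating.
Others report (6, 22): truth gives 0; report 4 gives 2 > 0. Violating.
Others report (6, 25): truth gives 0; report 4 gives 2 > 0. Violating.
Others report (4, 4): truth gives 0; no alternative beats it.
Others report (4, 6): truth gives 0; no alternative beats it.
(Checking all 25 profiles: 14 have a profitable deviation, 11 do not.)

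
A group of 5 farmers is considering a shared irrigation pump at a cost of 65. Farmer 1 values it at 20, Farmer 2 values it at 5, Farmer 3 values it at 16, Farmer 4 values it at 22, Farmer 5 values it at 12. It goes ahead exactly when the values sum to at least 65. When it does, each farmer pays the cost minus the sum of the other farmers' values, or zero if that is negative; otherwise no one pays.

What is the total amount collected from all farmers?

Total value 75 ≥ cost 65, so it is built.
Farmer 1: others sum to 55; max(0, 65 - 55) = 10.
Farmer 2: others sum to 70; max(0, 65 - 70) = 0.
Farmer 3: others sum to 59; max(0, 65 - 59) = 6.
Farmer 4: others sum to 53; max(0, 65 - 53) = 12.
Farmer 5: others sum to 63; max(0, 65 - 63) = 2.
Total collected = 10 + 0 + 6 + 12 + 2 = 30.

30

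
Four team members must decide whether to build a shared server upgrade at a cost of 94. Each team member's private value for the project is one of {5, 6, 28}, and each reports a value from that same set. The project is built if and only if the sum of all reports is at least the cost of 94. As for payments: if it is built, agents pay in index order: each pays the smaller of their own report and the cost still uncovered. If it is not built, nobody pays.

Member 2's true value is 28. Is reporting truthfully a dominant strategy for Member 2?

Yes

Check each profile of the others' reports and compare truth against every alternative report.
Others report (5, 5, 5): truth gives 0, best alternative gives 0.
Others report (5, 5, 6): truth gives 0, best alternative gives 0.
Others report (5, 5, 28): truth gives 0, best alternative gives 0.
Others report (5, 6, 5): truth gives 0, best alternative gives 0.
Others report (5, 6, 6): truth gives 0, best alternative gives 0.
Others report (5, 6, 28): truth gives 0, best alternative gives 0.
(Remaining 21 profiles checked similarly; truth is weakly best in each.)
In every case the truthful report is at least as good as any alternative, so it is a dominant strategy.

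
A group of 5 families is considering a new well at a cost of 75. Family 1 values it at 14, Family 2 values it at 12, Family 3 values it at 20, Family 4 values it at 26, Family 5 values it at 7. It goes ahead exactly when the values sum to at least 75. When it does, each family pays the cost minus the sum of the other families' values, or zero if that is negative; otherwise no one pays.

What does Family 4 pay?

22

Total value 79 ≥ cost 75, so the project is built.
The other families' values sum to 53.
Cost minus that sum is 75 - 53 = 22.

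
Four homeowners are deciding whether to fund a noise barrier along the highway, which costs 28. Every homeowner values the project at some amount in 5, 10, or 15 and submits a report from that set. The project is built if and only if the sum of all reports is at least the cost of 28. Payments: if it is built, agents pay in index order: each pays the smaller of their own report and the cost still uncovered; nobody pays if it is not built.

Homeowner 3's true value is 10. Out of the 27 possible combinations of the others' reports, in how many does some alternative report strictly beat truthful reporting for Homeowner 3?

14

Others report (5, 5, 15): truth gives 0; report 5 gives 5 > 0. Violating.
Others report (5, 10, 10): truth gives 0; report 5 gives 5 > 0. Violating.
Others report (5, 10, 15): truth gives 0; report 5 gives 5 > 0. Violating.
Others report (5, 15, 5): truth gives 2; report 5 gives 5 > 2. Violating.
Others report (5, 5, 5): truth gives 0; no alternative beats it.
Others report (5, 5, 10): truth gives 0; no alternative beats it.
(Checking all 27 profiles: 14 have a profitable deviation, 13 do not.)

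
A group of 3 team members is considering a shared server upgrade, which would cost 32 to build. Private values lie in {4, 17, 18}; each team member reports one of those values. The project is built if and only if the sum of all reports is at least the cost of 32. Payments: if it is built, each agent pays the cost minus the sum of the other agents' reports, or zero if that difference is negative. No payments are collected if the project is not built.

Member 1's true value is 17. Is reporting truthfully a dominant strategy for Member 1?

Check each profile of the others' reports and compare truth against every alternative report.
Others report (17, 17): truth gives 17, best alternative gives 17.
Others report (17, 18): truth gives 17, best alternative gives 17.
Others report (18, 17): truth gives 17, best alternative gives 17.
Others report (18, 18): truth gives 17, best alternative gives 17.
Others report (4, 18): truth gives 7, best alternative gives 7.
Others report (18, 4): truth gives 7, best alternative gives 7.
(Remaining 3 profiles checked similarly; truth is weakly best in each.)
In every case the truthful report is at least as good as any alternative, so it is a dominant strategy.

Yes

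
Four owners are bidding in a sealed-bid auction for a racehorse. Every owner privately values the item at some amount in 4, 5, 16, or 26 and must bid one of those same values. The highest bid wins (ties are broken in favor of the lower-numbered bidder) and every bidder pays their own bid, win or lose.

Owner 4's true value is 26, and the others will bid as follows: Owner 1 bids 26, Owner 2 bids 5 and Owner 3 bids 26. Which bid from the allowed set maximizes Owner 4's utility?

Bid 4: loses but pays 4, utility -4.
Bid 5: loses but pays 5, utility -5.
Bid 16: loses but pays 16, utility -16.
Bid 26: loses but pays 26, utility -26.
The best choice is 4 with utility -4.

4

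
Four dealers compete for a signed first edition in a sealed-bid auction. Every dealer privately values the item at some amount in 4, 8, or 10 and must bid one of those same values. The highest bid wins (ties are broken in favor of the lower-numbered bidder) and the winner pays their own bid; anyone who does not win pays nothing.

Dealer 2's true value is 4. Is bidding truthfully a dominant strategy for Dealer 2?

Check each profile of the others' bids and compare truth against every alternative bid.
Others bid (4, 4, 4): truth gives 0, best alternative gives -4.
Others bid (4, 4, 8): truth gives 0, best alternative gives -4.
Others bid (4, 8, 4): truth gives 0, best alternative gives -4.
Others bid (4, 8, 8): truth gives 0, best alternative gives -4.
Others bid (4, 4, 10): truth gives 0, best alternative gives 0.
Others bid (4, 8, 10): truth gives 0, best alternative gives 0.
(Remaining 21 profiles checked similarly; truth is weakly best in each.)
In every case the truthful bid is at least as good as any alternative, so it is a dominant strategy.

Yes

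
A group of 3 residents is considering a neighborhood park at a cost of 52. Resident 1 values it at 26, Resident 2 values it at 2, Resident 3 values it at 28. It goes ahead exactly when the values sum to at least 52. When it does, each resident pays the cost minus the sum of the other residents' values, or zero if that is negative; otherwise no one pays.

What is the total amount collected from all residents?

46

Total value 56 ≥ cost 52, so it is built.
Resident 1: others sum to 30; max(0, 52 - 30) = 22.
Resident 2: others sum to 54; max(0, 52 - 54) = 0.
Resident 3: others sum to 28; max(0, 52 - 28) = 24.
Total collected = 22 + 0 + 24 = 46.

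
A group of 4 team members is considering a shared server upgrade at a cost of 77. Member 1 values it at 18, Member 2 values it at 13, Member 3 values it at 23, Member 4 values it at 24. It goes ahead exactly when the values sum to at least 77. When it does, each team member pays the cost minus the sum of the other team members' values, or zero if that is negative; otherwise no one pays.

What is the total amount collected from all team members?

Total value 78 ≥ cost 77, so it is built.
Member 1: others sum to 60; max(0, 77 - 60) = 17.
Member 2: others sum to 65; max(0, 77 - 65) = 12.
Member 3: others sum to 55; max(0, 77 - 55) = 22.
Member 4: others sum to 54; max(0, 77 - 54) = 23.
Total collected = 17 + 12 + 22 + 23 = 74.

74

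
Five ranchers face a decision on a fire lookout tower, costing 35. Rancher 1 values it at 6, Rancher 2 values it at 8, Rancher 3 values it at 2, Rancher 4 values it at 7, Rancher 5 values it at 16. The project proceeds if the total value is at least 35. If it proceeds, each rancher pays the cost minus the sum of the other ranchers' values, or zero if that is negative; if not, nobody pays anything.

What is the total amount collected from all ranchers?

Total value 39 ≥ cost 35, so it is built.
Rancher 1: others sum to 33; max(0, 35 - 33) = 2.
Rancher 2: others sum to 31; max(0, 35 - 31) = 4.
Rancher 3: others sum to 37; max(0, 35 - 37) = 0.
Rancher 4: others sum to 32; max(0, 35 - 32) = 3.
Rancher 5: others sum to 23; max(0, 35 - 23) = 12.
Total collected = 2 + 4 + 0 + 3 + 12 = 21.

21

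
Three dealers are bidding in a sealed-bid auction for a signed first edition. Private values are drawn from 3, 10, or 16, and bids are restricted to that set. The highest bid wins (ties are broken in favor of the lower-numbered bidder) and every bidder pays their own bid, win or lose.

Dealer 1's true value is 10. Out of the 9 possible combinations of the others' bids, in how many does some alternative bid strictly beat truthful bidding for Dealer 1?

6

Others bid (3, 3): truth gives 0; bid 3 gives 7 > 0. Violating.
Others bid (3, 16): truth gives -10; bid 3 gives -3 > -10. Violating.
Others bid (10, 16): truth gives -10; bid 3 gives -3 > -10. Violating.
Others bid (16, 3): truth gives -10; bid 3 gives -3 > -10. Violating.
Others bid (3, 10): truth gives 0; no alternative beats it.
Others bid (10, 3): truth gives 0; no alternative beats it.
(Checking all 9 profiles: 6 have a profitable deviation, 3 do not.)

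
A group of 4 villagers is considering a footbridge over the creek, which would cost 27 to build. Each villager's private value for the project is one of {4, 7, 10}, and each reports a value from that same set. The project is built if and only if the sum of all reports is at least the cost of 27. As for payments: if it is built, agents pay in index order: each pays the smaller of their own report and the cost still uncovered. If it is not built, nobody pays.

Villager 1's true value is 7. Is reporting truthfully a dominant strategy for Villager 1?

Consider the case where Villager 2 reports 4, Villager 3 reports 10 and Villager 4 reports 10.
Truthful report 7: project built, pays 7, utility 7 - 7 = 0.
Report 4 instead: project built, pays 4, utility 7 - 4 = 3.
Since 3 > 0, reporting 4 is strictly better here, so truthful reporting is not dominant.

No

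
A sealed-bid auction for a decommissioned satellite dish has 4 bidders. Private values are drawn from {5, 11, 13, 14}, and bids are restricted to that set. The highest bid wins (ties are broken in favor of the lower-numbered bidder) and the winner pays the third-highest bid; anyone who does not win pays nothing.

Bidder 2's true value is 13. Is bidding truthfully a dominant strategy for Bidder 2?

No

Consider the case where Bidder 1 bids 5, Bidder 3 bids 5 and Bidder 4 bids 14.
Truthful bid 13: loses, pays 0, utility 0.
Bid 14 instead: wins, pays 5, utility 13 - 5 = 8.
Since 8 > 0, bidding 14 is strictly better here, so truthful bidding is not dominant.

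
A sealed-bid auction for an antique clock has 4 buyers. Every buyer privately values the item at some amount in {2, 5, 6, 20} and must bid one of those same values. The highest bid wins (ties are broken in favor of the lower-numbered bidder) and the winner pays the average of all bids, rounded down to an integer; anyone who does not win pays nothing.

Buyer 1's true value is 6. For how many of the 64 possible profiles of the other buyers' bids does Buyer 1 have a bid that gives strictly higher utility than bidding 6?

Others bid (2, 2, 2): truth gives 3; bid 2 gives 4 > 3. Violating.
Others bid (2, 2, 5): truth gives 3; no alternative beats it.
Others bid (2, 2, 6): truth gives 2; no alternative beats it.
(Checking all 64 profiles: 1 has a profitable deviation, 63 do not.)

1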